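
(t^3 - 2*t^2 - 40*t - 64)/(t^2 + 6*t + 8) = t - 8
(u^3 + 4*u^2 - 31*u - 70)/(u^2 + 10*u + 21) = (u^2 - 3*u - 10)/(u + 3)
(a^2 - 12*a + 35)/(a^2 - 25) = (a - 7)/(a + 5)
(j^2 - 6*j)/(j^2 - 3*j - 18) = j/(j + 3)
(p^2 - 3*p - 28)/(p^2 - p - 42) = (p + 4)/(p + 6)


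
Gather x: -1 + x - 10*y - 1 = x - 10*y - 2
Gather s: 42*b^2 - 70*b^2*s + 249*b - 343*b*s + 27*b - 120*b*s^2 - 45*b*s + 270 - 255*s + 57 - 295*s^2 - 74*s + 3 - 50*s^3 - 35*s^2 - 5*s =42*b^2 + 276*b - 50*s^3 + s^2*(-120*b - 330) + s*(-70*b^2 - 388*b - 334) + 330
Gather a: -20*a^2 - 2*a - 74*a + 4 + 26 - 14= -20*a^2 - 76*a + 16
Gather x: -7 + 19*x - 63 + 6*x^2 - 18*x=6*x^2 + x - 70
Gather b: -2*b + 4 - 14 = -2*b - 10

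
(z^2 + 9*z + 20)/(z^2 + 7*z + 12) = (z + 5)/(z + 3)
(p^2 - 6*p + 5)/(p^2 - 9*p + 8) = (p - 5)/(p - 8)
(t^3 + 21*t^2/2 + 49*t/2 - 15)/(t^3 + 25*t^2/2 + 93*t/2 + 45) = (2*t - 1)/(2*t + 3)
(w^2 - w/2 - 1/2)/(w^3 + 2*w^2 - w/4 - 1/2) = 2*(w - 1)/(2*w^2 + 3*w - 2)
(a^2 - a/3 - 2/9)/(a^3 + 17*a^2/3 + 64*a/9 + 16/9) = (3*a - 2)/(3*a^2 + 16*a + 16)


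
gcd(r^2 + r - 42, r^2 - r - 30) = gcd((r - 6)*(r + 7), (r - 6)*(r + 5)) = r - 6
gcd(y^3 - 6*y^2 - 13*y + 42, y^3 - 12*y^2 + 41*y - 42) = y^2 - 9*y + 14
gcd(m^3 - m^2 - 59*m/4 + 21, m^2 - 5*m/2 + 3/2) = m - 3/2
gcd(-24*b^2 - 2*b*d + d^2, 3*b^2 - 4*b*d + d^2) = 1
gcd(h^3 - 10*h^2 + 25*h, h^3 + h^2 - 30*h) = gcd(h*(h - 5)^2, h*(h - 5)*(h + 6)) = h^2 - 5*h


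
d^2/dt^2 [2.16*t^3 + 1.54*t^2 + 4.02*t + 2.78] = 12.96*t + 3.08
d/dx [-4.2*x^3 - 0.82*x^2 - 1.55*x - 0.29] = -12.6*x^2 - 1.64*x - 1.55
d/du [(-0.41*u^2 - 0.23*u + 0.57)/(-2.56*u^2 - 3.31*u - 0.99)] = (0.7683*u^2 + 3.7302*u + 2.1144)/(6.5536*u^4 + 16.9472*u^3 + 16.0249*u^2 + 6.5538*u + 0.9801)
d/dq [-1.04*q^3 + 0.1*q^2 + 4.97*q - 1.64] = -3.12*q^2 + 0.2*q + 4.97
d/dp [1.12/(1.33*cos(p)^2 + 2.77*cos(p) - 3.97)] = (2.9792*cos(p) + 3.1024)*sin(p)/(1.33*cos(p)^2 + 2.77*cos(p) - 3.97)^2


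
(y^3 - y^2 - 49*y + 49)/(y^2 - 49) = y - 1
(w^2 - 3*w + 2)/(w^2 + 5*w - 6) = (w - 2)/(w + 6)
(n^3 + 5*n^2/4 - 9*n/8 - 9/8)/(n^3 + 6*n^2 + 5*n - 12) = (8*n^2 + 18*n + 9)/(8*(n^2 + 7*n + 12))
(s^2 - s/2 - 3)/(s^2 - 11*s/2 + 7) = (2*s + 3)/(2*s - 7)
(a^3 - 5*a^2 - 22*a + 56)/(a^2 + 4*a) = a - 9 + 14/a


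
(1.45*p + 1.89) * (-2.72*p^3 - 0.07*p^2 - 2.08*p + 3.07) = -3.944*p^4 - 5.2423*p^3 - 3.1483*p^2 + 0.520299999999999*p + 5.8023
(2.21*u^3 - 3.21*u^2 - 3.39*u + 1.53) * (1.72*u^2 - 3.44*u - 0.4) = 3.8012*u^5 - 13.1236*u^4 + 4.3276*u^3 + 15.5772*u^2 - 3.9072*u - 0.612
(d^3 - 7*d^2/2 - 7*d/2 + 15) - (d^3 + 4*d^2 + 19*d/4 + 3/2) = -15*d^2/2 - 33*d/4 + 27/2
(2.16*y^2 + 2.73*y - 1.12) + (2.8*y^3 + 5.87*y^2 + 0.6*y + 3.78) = 2.8*y^3 + 8.03*y^2 + 3.33*y + 2.66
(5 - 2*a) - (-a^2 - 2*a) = a^2 + 5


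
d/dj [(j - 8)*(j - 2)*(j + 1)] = 3*j^2 - 18*j + 6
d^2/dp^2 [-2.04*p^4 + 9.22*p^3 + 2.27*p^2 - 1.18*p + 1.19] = -24.48*p^2 + 55.32*p + 4.54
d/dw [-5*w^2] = -10*w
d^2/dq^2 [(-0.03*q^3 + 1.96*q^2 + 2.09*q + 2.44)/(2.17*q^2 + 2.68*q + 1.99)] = (-3.285796*q^3 + 17.195112*q^2 + 30.276084*q + 7.20762400000001)/(10.218313*q^6 + 37.859556*q^5 + 74.869557*q^4 + 88.687096*q^3 + 68.659179*q^2 + 31.839204*q + 7.880599)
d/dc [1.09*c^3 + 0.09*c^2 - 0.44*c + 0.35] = 3.27*c^2 + 0.18*c - 0.44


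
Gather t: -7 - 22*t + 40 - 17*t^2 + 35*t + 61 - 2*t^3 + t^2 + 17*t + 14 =-2*t^3 - 16*t^2 + 30*t + 108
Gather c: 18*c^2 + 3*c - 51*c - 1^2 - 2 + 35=18*c^2 - 48*c + 32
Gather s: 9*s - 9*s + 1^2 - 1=0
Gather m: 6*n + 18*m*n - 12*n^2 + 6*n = 18*m*n - 12*n^2 + 12*n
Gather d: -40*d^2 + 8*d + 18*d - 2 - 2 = -40*d^2 + 26*d - 4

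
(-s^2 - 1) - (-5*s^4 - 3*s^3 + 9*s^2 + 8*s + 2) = 5*s^4 + 3*s^3 - 10*s^2 - 8*s - 3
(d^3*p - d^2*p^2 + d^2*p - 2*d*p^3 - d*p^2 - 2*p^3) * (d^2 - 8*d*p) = d^5*p - 9*d^4*p^2 + d^4*p + 6*d^3*p^3 - 9*d^3*p^2 + 16*d^2*p^4 + 6*d^2*p^3 + 16*d*p^4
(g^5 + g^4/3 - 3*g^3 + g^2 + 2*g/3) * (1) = g^5 + g^4/3 - 3*g^3 + g^2 + 2*g/3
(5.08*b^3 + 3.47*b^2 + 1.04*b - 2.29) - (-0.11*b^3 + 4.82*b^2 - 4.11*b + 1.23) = 5.19*b^3 - 1.35*b^2 + 5.15*b - 3.52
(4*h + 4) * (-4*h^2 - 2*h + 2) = -16*h^3 - 24*h^2 + 8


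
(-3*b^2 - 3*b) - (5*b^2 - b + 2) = -8*b^2 - 2*b - 2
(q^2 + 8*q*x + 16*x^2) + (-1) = q^2 + 8*q*x + 16*x^2 - 1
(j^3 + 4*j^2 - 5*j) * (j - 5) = j^4 - j^3 - 25*j^2 + 25*j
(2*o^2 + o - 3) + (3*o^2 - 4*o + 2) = 5*o^2 - 3*o - 1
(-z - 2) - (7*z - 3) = 1 - 8*z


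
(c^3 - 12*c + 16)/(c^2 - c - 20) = (c^2 - 4*c + 4)/(c - 5)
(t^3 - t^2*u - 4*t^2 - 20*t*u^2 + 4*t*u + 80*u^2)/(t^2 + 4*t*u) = t - 5*u - 4 + 20*u/t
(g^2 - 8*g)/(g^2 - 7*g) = (g - 8)/(g - 7)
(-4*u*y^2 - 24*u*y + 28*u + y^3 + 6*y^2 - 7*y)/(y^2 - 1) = (-4*u*y - 28*u + y^2 + 7*y)/(y + 1)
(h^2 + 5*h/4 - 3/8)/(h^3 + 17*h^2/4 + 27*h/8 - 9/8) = 1/(h + 3)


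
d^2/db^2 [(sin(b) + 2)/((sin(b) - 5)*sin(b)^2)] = (-4*sin(b) - 3 + 91/sin(b) - 206/sin(b)^2 - 110/sin(b)^3 + 300/sin(b)^4)/(sin(b) - 5)^3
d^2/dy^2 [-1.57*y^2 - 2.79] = -3.14000000000000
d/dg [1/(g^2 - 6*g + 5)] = 2*(3 - g)/(g^2 - 6*g + 5)^2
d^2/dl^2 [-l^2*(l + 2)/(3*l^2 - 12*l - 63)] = 6*(-5*l^3 - 42*l^2 - 147*l - 98)/(l^6 - 12*l^5 - 15*l^4 + 440*l^3 + 315*l^2 - 5292*l - 9261)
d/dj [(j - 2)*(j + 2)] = 2*j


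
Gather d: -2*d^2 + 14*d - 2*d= -2*d^2 + 12*d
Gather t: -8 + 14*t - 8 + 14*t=28*t - 16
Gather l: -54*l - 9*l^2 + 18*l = -9*l^2 - 36*l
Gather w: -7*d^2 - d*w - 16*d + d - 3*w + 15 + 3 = -7*d^2 - 15*d + w*(-d - 3) + 18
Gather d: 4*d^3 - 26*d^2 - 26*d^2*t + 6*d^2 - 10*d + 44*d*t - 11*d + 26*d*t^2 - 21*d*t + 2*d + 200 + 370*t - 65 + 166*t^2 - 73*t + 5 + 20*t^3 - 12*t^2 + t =4*d^3 + d^2*(-26*t - 20) + d*(26*t^2 + 23*t - 19) + 20*t^3 + 154*t^2 + 298*t + 140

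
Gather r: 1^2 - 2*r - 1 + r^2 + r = r^2 - r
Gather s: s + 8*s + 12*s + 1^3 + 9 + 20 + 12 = 21*s + 42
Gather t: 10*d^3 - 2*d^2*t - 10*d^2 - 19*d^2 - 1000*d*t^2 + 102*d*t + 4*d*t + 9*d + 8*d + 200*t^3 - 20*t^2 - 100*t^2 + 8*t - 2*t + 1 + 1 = 10*d^3 - 29*d^2 + 17*d + 200*t^3 + t^2*(-1000*d - 120) + t*(-2*d^2 + 106*d + 6) + 2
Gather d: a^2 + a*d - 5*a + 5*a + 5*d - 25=a^2 + d*(a + 5) - 25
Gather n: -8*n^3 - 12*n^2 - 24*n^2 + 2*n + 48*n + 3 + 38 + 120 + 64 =-8*n^3 - 36*n^2 + 50*n + 225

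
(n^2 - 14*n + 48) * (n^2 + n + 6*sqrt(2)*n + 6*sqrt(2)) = n^4 - 13*n^3 + 6*sqrt(2)*n^3 - 78*sqrt(2)*n^2 + 34*n^2 + 48*n + 204*sqrt(2)*n + 288*sqrt(2)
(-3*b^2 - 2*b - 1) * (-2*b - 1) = 6*b^3 + 7*b^2 + 4*b + 1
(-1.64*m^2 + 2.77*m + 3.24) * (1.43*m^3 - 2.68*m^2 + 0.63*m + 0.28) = -2.3452*m^5 + 8.3563*m^4 - 3.8236*m^3 - 7.3973*m^2 + 2.8168*m + 0.9072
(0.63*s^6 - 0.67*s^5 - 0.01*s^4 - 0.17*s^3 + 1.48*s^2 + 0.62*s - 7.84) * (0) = 0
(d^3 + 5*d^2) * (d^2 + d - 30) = d^5 + 6*d^4 - 25*d^3 - 150*d^2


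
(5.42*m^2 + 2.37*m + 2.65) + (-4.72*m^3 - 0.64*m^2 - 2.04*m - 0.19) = -4.72*m^3 + 4.78*m^2 + 0.33*m + 2.46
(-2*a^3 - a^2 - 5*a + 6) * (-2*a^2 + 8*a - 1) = 4*a^5 - 14*a^4 + 4*a^3 - 51*a^2 + 53*a - 6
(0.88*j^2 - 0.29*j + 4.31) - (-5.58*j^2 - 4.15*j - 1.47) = 6.46*j^2 + 3.86*j + 5.78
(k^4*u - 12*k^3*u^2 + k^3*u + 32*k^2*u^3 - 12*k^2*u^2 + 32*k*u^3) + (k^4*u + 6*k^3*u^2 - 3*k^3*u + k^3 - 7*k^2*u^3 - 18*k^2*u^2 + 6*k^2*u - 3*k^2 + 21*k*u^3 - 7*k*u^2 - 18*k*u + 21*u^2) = 2*k^4*u - 6*k^3*u^2 - 2*k^3*u + k^3 + 25*k^2*u^3 - 30*k^2*u^2 + 6*k^2*u - 3*k^2 + 53*k*u^3 - 7*k*u^2 - 18*k*u + 21*u^2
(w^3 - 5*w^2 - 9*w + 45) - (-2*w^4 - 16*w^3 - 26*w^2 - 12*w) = 2*w^4 + 17*w^3 + 21*w^2 + 3*w + 45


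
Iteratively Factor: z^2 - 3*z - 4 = (z + 1)*(z - 4)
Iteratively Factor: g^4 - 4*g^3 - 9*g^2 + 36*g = (g - 3)*(g^3 - g^2 - 12*g) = (g - 4)*(g - 3)*(g^2 + 3*g) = (g - 4)*(g - 3)*(g + 3)*(g)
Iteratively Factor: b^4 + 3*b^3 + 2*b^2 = (b)*(b^3 + 3*b^2 + 2*b) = b*(b + 1)*(b^2 + 2*b) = b*(b + 1)*(b + 2)*(b)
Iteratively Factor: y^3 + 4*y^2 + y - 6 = (y - 1)*(y^2 + 5*y + 6) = (y - 1)*(y + 3)*(y + 2)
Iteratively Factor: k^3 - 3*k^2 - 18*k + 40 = (k + 4)*(k^2 - 7*k + 10) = (k - 2)*(k + 4)*(k - 5)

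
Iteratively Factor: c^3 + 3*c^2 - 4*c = (c + 4)*(c^2 - c) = (c - 1)*(c + 4)*(c)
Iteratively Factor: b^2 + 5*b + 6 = (b + 3)*(b + 2)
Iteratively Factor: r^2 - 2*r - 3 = (r + 1)*(r - 3)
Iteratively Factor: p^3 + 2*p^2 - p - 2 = (p + 2)*(p^2 - 1) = (p + 1)*(p + 2)*(p - 1)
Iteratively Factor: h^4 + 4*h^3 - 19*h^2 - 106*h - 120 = (h + 2)*(h^3 + 2*h^2 - 23*h - 60) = (h + 2)*(h + 4)*(h^2 - 2*h - 15) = (h + 2)*(h + 3)*(h + 4)*(h - 5)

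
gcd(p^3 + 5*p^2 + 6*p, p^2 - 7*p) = p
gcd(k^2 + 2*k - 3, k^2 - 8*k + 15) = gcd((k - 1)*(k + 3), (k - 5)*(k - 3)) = 1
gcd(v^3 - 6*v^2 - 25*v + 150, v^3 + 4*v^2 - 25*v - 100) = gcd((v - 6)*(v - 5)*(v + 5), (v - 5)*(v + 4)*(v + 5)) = v^2 - 25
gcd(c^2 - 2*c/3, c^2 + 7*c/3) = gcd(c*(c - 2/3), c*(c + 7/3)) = c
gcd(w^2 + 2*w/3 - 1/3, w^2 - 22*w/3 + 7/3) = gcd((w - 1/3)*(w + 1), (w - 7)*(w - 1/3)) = w - 1/3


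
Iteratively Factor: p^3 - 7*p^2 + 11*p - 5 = (p - 5)*(p^2 - 2*p + 1) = (p - 5)*(p - 1)*(p - 1)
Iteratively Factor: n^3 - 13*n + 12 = (n - 1)*(n^2 + n - 12) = (n - 3)*(n - 1)*(n + 4)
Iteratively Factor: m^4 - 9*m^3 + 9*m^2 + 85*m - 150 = (m - 5)*(m^3 - 4*m^2 - 11*m + 30) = (m - 5)*(m - 2)*(m^2 - 2*m - 15) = (m - 5)*(m - 2)*(m + 3)*(m - 5)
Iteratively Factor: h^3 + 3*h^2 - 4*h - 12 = (h + 3)*(h^2 - 4) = (h + 2)*(h + 3)*(h - 2)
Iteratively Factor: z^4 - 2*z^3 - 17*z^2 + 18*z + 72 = (z - 4)*(z^3 + 2*z^2 - 9*z - 18) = (z - 4)*(z + 2)*(z^2 - 9) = (z - 4)*(z + 2)*(z + 3)*(z - 3)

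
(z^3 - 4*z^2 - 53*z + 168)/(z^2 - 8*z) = z + 4 - 21/z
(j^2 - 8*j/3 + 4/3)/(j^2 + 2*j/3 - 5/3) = (3*j^2 - 8*j + 4)/(3*j^2 + 2*j - 5)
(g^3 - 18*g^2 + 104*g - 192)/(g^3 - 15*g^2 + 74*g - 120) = (g - 8)/(g - 5)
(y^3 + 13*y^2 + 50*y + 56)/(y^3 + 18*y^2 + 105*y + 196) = (y + 2)/(y + 7)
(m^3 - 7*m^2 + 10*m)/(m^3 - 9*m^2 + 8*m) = (m^2 - 7*m + 10)/(m^2 - 9*m + 8)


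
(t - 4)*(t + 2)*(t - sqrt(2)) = t^3 - 2*t^2 - sqrt(2)*t^2 - 8*t + 2*sqrt(2)*t + 8*sqrt(2)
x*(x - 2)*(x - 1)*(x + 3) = x^4 - 7*x^2 + 6*x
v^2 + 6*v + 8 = (v + 2)*(v + 4)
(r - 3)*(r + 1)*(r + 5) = r^3 + 3*r^2 - 13*r - 15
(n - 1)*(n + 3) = n^2 + 2*n - 3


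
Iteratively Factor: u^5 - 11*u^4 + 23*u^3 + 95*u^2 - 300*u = (u)*(u^4 - 11*u^3 + 23*u^2 + 95*u - 300) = u*(u - 4)*(u^3 - 7*u^2 - 5*u + 75) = u*(u - 5)*(u - 4)*(u^2 - 2*u - 15) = u*(u - 5)^2*(u - 4)*(u + 3)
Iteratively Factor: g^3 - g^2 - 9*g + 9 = (g + 3)*(g^2 - 4*g + 3) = (g - 3)*(g + 3)*(g - 1)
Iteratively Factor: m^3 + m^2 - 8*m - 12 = (m + 2)*(m^2 - m - 6) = (m - 3)*(m + 2)*(m + 2)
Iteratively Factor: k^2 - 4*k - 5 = (k - 5)*(k + 1)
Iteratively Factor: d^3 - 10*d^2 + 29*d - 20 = (d - 4)*(d^2 - 6*d + 5) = (d - 4)*(d - 1)*(d - 5)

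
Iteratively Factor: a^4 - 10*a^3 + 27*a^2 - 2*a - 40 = (a - 5)*(a^3 - 5*a^2 + 2*a + 8) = (a - 5)*(a + 1)*(a^2 - 6*a + 8) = (a - 5)*(a - 2)*(a + 1)*(a - 4)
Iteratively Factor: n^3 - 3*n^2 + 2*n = (n - 1)*(n^2 - 2*n) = n*(n - 1)*(n - 2)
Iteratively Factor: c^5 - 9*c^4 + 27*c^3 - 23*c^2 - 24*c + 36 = (c - 3)*(c^4 - 6*c^3 + 9*c^2 + 4*c - 12) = (c - 3)*(c + 1)*(c^3 - 7*c^2 + 16*c - 12) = (c - 3)*(c - 2)*(c + 1)*(c^2 - 5*c + 6) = (c - 3)^2*(c - 2)*(c + 1)*(c - 2)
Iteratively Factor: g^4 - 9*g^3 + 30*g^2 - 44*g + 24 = (g - 3)*(g^3 - 6*g^2 + 12*g - 8) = (g - 3)*(g - 2)*(g^2 - 4*g + 4) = (g - 3)*(g - 2)^2*(g - 2)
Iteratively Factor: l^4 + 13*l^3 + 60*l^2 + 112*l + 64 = (l + 1)*(l^3 + 12*l^2 + 48*l + 64) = (l + 1)*(l + 4)*(l^2 + 8*l + 16) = (l + 1)*(l + 4)^2*(l + 4)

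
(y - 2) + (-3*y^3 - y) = -3*y^3 - 2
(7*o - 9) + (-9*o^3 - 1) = -9*o^3 + 7*o - 10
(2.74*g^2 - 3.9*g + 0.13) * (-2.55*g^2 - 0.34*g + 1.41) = -6.987*g^4 + 9.0134*g^3 + 4.8579*g^2 - 5.5432*g + 0.1833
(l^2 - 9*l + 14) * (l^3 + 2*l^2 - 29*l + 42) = l^5 - 7*l^4 - 33*l^3 + 331*l^2 - 784*l + 588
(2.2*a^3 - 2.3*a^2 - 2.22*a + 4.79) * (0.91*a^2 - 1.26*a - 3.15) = 2.002*a^5 - 4.865*a^4 - 6.0522*a^3 + 14.4011*a^2 + 0.9576*a - 15.0885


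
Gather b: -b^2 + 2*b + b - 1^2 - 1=-b^2 + 3*b - 2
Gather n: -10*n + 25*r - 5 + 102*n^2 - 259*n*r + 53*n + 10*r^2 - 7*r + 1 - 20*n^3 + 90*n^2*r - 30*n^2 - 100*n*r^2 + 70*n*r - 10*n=-20*n^3 + n^2*(90*r + 72) + n*(-100*r^2 - 189*r + 33) + 10*r^2 + 18*r - 4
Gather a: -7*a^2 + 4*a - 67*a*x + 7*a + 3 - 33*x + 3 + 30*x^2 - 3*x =-7*a^2 + a*(11 - 67*x) + 30*x^2 - 36*x + 6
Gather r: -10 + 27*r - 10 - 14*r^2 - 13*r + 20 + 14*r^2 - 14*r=0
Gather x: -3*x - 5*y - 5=-3*x - 5*y - 5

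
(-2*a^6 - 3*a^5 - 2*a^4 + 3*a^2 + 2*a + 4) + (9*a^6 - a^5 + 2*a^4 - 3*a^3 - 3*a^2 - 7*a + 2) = 7*a^6 - 4*a^5 - 3*a^3 - 5*a + 6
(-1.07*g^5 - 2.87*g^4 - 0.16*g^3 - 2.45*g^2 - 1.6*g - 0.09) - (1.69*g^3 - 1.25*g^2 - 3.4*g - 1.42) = -1.07*g^5 - 2.87*g^4 - 1.85*g^3 - 1.2*g^2 + 1.8*g + 1.33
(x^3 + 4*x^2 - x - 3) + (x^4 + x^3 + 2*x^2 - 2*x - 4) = x^4 + 2*x^3 + 6*x^2 - 3*x - 7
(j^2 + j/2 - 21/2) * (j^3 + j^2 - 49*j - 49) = j^5 + 3*j^4/2 - 59*j^3 - 84*j^2 + 490*j + 1029/2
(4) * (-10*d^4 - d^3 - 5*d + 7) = -40*d^4 - 4*d^3 - 20*d + 28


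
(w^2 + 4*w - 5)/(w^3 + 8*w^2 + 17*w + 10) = (w - 1)/(w^2 + 3*w + 2)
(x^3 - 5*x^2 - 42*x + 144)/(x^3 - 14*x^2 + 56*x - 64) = (x^2 + 3*x - 18)/(x^2 - 6*x + 8)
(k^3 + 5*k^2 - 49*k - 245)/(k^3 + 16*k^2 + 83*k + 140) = (k - 7)/(k + 4)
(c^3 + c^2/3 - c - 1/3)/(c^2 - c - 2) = (3*c^2 - 2*c - 1)/(3*(c - 2))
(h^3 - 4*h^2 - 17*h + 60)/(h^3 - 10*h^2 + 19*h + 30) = (h^2 + h - 12)/(h^2 - 5*h - 6)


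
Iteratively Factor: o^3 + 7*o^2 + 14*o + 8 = (o + 1)*(o^2 + 6*o + 8) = (o + 1)*(o + 4)*(o + 2)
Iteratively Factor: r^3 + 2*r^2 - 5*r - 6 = (r - 2)*(r^2 + 4*r + 3) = (r - 2)*(r + 3)*(r + 1)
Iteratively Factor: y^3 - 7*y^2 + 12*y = (y - 3)*(y^2 - 4*y) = y*(y - 3)*(y - 4)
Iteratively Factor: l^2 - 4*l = (l - 4)*(l)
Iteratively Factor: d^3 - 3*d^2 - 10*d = (d)*(d^2 - 3*d - 10) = d*(d - 5)*(d + 2)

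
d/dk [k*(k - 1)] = 2*k - 1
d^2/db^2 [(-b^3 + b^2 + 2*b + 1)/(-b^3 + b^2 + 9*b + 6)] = 6*(7*b^5 + 3*b^4 + 10*b^3 + 44*b^2 + 33*b - 1)/(b^9 - 3*b^8 - 24*b^7 + 35*b^6 + 252*b^5 + 63*b^4 - 945*b^3 - 1566*b^2 - 972*b - 216)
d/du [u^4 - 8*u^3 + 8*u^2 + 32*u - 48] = 4*u^3 - 24*u^2 + 16*u + 32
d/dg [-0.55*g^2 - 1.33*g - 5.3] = -1.1*g - 1.33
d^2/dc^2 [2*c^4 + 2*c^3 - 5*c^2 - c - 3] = 24*c^2 + 12*c - 10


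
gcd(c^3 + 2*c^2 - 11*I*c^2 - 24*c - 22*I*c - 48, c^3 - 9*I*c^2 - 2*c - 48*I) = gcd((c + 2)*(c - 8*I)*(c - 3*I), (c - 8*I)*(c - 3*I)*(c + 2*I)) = c^2 - 11*I*c - 24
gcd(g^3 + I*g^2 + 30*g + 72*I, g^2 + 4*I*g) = g + 4*I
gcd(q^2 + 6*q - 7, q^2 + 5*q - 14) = q + 7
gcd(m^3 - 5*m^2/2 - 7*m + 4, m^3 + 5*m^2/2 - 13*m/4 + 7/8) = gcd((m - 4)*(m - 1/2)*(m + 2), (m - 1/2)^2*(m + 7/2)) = m - 1/2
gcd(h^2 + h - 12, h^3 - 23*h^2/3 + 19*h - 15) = h - 3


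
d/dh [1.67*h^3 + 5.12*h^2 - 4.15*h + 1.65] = 5.01*h^2 + 10.24*h - 4.15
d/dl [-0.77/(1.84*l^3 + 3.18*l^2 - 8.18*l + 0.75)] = (4.2504*l^2 + 4.8972*l - 6.2986)/(1.84*l^3 + 3.18*l^2 - 8.18*l + 0.75)^2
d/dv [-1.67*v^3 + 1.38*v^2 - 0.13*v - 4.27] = -5.01*v^2 + 2.76*v - 0.13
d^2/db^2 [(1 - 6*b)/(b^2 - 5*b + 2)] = 2*(-(2*b - 5)^2*(6*b - 1) + (18*b - 31)*(b^2 - 5*b + 2))/(b^2 - 5*b + 2)^3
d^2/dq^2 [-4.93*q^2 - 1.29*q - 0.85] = -9.86000000000000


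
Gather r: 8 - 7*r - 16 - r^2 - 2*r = -r^2 - 9*r - 8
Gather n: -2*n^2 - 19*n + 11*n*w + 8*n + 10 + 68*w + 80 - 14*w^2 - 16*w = -2*n^2 + n*(11*w - 11) - 14*w^2 + 52*w + 90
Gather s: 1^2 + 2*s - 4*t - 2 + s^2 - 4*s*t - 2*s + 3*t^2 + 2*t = s^2 - 4*s*t + 3*t^2 - 2*t - 1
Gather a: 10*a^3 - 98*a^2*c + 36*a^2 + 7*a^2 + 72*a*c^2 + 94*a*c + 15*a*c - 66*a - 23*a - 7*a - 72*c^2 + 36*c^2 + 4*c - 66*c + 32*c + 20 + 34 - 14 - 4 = 10*a^3 + a^2*(43 - 98*c) + a*(72*c^2 + 109*c - 96) - 36*c^2 - 30*c + 36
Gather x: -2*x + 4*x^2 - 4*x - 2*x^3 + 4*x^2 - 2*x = -2*x^3 + 8*x^2 - 8*x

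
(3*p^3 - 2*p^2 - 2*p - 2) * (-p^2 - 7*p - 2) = -3*p^5 - 19*p^4 + 10*p^3 + 20*p^2 + 18*p + 4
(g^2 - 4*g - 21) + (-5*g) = g^2 - 9*g - 21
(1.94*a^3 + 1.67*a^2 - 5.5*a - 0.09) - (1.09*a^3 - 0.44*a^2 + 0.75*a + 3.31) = 0.85*a^3 + 2.11*a^2 - 6.25*a - 3.4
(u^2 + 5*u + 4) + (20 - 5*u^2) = -4*u^2 + 5*u + 24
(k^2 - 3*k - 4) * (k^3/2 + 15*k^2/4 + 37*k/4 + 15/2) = k^5/2 + 9*k^4/4 - 4*k^3 - 141*k^2/4 - 119*k/2 - 30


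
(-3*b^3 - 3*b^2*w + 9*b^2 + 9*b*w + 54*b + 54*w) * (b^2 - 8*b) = -3*b^5 - 3*b^4*w + 33*b^4 + 33*b^3*w - 18*b^3 - 18*b^2*w - 432*b^2 - 432*b*w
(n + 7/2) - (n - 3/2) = 5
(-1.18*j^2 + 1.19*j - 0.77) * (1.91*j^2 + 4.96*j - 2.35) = -2.2538*j^4 - 3.5799*j^3 + 7.2047*j^2 - 6.6157*j + 1.8095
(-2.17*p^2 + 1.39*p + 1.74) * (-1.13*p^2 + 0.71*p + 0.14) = 2.4521*p^4 - 3.1114*p^3 - 1.2831*p^2 + 1.43*p + 0.2436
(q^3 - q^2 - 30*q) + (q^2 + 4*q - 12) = q^3 - 26*q - 12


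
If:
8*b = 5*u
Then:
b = 5*u/8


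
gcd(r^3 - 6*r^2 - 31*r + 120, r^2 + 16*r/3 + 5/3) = r + 5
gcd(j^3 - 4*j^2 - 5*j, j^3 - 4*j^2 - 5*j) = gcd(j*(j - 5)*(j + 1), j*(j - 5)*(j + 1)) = j^3 - 4*j^2 - 5*j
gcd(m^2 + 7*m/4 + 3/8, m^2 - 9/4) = m + 3/2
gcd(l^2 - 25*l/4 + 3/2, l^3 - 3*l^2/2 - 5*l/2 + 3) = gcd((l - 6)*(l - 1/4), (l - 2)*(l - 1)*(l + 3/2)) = 1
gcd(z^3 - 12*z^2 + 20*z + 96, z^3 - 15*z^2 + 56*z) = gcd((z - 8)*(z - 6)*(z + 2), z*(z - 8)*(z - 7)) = z - 8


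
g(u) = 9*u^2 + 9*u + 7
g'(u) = 18*u + 9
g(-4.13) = 123.34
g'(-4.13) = -65.34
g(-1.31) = 10.65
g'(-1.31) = -14.58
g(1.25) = 32.31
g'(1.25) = 31.50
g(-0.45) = 4.77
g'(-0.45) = 0.90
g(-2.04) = 26.09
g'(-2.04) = -27.72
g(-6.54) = 333.08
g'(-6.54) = -108.72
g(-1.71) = 17.93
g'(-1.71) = -21.78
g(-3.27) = 73.81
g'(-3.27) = -49.86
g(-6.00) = 277.00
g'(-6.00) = -99.00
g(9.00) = 817.00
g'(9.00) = 171.00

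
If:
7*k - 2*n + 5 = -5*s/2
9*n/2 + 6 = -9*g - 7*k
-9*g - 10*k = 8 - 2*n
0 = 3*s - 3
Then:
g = 229/711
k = -179/158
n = -17/79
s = 1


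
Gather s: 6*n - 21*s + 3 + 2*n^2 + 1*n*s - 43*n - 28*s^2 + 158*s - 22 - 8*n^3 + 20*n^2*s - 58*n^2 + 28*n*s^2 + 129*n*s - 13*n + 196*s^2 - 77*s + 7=-8*n^3 - 56*n^2 - 50*n + s^2*(28*n + 168) + s*(20*n^2 + 130*n + 60) - 12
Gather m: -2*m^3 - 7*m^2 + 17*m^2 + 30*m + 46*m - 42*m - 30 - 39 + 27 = -2*m^3 + 10*m^2 + 34*m - 42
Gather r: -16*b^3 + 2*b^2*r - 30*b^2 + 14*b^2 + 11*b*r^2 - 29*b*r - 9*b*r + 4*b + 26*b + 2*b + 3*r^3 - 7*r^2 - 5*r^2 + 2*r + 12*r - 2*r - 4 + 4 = -16*b^3 - 16*b^2 + 32*b + 3*r^3 + r^2*(11*b - 12) + r*(2*b^2 - 38*b + 12)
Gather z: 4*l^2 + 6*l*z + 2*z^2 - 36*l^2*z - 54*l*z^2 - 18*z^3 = 4*l^2 - 18*z^3 + z^2*(2 - 54*l) + z*(-36*l^2 + 6*l)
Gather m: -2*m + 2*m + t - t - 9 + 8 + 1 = 0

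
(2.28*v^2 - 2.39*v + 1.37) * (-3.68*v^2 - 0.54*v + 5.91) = -8.3904*v^4 + 7.564*v^3 + 9.7238*v^2 - 14.8647*v + 8.0967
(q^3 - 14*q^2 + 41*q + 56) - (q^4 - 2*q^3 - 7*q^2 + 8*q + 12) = -q^4 + 3*q^3 - 7*q^2 + 33*q + 44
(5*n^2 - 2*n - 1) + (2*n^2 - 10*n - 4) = 7*n^2 - 12*n - 5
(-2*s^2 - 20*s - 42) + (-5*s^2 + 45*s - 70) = -7*s^2 + 25*s - 112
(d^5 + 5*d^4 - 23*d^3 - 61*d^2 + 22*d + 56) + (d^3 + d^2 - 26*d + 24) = d^5 + 5*d^4 - 22*d^3 - 60*d^2 - 4*d + 80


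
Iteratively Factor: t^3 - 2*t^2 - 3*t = (t - 3)*(t^2 + t) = (t - 3)*(t + 1)*(t)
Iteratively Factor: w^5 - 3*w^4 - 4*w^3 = (w)*(w^4 - 3*w^3 - 4*w^2) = w*(w + 1)*(w^3 - 4*w^2) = w^2*(w + 1)*(w^2 - 4*w) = w^2*(w - 4)*(w + 1)*(w)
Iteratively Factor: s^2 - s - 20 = (s + 4)*(s - 5)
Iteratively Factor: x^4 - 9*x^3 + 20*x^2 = (x - 5)*(x^3 - 4*x^2) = x*(x - 5)*(x^2 - 4*x) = x^2*(x - 5)*(x - 4)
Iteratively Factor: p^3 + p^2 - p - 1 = (p - 1)*(p^2 + 2*p + 1) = (p - 1)*(p + 1)*(p + 1)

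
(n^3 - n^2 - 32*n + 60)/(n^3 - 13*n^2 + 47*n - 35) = (n^2 + 4*n - 12)/(n^2 - 8*n + 7)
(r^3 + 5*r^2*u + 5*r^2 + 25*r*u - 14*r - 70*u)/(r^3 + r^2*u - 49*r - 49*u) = (r^2 + 5*r*u - 2*r - 10*u)/(r^2 + r*u - 7*r - 7*u)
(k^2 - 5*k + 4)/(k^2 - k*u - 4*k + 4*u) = (1 - k)/(-k + u)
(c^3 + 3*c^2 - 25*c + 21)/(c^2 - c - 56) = (c^2 - 4*c + 3)/(c - 8)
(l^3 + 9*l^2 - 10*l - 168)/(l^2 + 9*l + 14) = (l^2 + 2*l - 24)/(l + 2)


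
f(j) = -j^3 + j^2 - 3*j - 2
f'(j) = -3*j^2 + 2*j - 3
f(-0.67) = 0.76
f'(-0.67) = -5.69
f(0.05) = -2.15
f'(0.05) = -2.91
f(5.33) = -141.00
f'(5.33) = -77.57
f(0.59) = -3.63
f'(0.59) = -2.86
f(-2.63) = 31.00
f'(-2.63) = -29.01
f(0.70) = -3.95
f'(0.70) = -3.07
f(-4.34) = 111.60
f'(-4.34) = -68.19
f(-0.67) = 0.76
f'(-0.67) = -5.69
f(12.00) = -1622.00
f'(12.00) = -411.00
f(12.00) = -1622.00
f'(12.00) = -411.00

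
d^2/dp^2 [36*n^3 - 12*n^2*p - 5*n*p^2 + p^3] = -10*n + 6*p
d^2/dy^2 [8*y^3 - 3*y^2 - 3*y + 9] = 48*y - 6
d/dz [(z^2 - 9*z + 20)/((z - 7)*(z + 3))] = (5*z^2 - 82*z + 269)/(z^4 - 8*z^3 - 26*z^2 + 168*z + 441)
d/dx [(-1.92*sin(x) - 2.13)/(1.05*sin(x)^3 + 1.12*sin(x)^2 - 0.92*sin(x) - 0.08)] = (4.032*sin(x)^3 + 8.8599*sin(x)^2 + 4.7712*sin(x) - 1.806)*cos(x)/(1.1025*sin(x)^6 + 2.352*sin(x)^5 - 0.6776*sin(x)^4 - 2.2288*sin(x)^3 + 0.6672*sin(x)^2 + 0.1472*sin(x) + 0.0064)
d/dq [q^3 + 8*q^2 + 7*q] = 3*q^2 + 16*q + 7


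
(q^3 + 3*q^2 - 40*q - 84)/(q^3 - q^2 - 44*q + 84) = (q + 2)/(q - 2)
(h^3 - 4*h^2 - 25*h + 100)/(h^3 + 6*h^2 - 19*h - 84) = (h^2 - 25)/(h^2 + 10*h + 21)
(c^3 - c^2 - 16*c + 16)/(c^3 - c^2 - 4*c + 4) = (c^2 - 16)/(c^2 - 4)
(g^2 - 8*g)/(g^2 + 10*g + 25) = g*(g - 8)/(g^2 + 10*g + 25)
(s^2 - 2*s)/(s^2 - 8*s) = (s - 2)/(s - 8)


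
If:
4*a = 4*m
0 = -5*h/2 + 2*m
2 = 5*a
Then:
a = 2/5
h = 8/25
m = 2/5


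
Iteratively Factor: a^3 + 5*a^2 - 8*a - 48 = (a - 3)*(a^2 + 8*a + 16) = (a - 3)*(a + 4)*(a + 4)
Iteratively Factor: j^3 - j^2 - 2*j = (j)*(j^2 - j - 2) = j*(j + 1)*(j - 2)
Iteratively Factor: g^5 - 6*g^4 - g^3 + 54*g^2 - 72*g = (g - 3)*(g^4 - 3*g^3 - 10*g^2 + 24*g) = g*(g - 3)*(g^3 - 3*g^2 - 10*g + 24) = g*(g - 3)*(g - 2)*(g^2 - g - 12) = g*(g - 4)*(g - 3)*(g - 2)*(g + 3)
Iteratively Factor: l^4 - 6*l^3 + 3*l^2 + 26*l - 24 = (l - 1)*(l^3 - 5*l^2 - 2*l + 24) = (l - 1)*(l + 2)*(l^2 - 7*l + 12) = (l - 3)*(l - 1)*(l + 2)*(l - 4)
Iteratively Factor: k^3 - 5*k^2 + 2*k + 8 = (k - 4)*(k^2 - k - 2) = (k - 4)*(k + 1)*(k - 2)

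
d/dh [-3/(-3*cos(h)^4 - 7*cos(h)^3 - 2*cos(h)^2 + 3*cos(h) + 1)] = 3*(12*cos(h)^3 + 21*cos(h)^2 + 4*cos(h) - 3)*sin(h)/((-sin(h)^2 + cos(h))^2*(cos(h) + 1)^2*(3*cos(h) + 1)^2)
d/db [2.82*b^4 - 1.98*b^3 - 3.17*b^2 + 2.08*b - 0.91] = 11.28*b^3 - 5.94*b^2 - 6.34*b + 2.08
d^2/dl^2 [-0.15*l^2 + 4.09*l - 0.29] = -0.300000000000000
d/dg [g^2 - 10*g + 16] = 2*g - 10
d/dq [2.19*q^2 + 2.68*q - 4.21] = 4.38*q + 2.68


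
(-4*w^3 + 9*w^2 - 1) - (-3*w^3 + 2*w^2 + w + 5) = -w^3 + 7*w^2 - w - 6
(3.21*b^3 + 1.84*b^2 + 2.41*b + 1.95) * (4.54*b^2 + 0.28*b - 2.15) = 14.5734*b^5 + 9.2524*b^4 + 4.5551*b^3 + 5.5718*b^2 - 4.6355*b - 4.1925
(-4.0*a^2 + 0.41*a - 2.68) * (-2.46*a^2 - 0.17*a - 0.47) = 9.84*a^4 - 0.3286*a^3 + 8.4031*a^2 + 0.2629*a + 1.2596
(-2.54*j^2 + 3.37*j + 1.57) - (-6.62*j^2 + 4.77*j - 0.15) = 4.08*j^2 - 1.4*j + 1.72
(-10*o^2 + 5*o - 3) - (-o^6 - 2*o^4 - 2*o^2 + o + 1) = o^6 + 2*o^4 - 8*o^2 + 4*o - 4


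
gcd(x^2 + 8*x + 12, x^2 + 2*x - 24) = x + 6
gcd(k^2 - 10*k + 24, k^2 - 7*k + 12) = k - 4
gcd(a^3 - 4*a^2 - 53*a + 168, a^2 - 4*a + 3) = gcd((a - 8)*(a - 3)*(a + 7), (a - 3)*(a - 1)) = a - 3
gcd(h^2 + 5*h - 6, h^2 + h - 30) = h + 6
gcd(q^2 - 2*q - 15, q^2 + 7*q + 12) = q + 3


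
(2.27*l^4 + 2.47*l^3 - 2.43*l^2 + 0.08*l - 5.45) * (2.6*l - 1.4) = 5.902*l^5 + 3.244*l^4 - 9.776*l^3 + 3.61*l^2 - 14.282*l + 7.63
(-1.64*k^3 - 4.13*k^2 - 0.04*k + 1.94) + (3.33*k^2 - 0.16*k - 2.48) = -1.64*k^3 - 0.8*k^2 - 0.2*k - 0.54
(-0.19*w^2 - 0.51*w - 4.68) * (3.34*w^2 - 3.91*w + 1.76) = -0.6346*w^4 - 0.9605*w^3 - 13.9715*w^2 + 17.4012*w - 8.2368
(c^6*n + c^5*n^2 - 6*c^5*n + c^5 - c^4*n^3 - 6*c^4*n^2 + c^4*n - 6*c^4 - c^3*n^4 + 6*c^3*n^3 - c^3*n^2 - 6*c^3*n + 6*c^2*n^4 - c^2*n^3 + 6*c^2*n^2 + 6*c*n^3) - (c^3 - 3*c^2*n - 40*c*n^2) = c^6*n + c^5*n^2 - 6*c^5*n + c^5 - c^4*n^3 - 6*c^4*n^2 + c^4*n - 6*c^4 - c^3*n^4 + 6*c^3*n^3 - c^3*n^2 - 6*c^3*n - c^3 + 6*c^2*n^4 - c^2*n^3 + 6*c^2*n^2 + 3*c^2*n + 6*c*n^3 + 40*c*n^2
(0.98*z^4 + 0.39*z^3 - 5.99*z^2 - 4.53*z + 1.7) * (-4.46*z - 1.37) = -4.3708*z^5 - 3.082*z^4 + 26.1811*z^3 + 28.4101*z^2 - 1.3759*z - 2.329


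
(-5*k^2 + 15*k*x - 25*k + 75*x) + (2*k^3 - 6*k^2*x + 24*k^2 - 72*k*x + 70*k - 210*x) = 2*k^3 - 6*k^2*x + 19*k^2 - 57*k*x + 45*k - 135*x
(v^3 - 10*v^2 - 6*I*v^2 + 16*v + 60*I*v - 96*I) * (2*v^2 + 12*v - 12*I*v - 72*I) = 2*v^5 - 8*v^4 - 24*I*v^4 - 160*v^3 + 96*I*v^3 + 480*v^2 + 1056*I*v^2 + 3168*v - 2304*I*v - 6912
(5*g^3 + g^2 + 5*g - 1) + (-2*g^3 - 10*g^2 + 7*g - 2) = 3*g^3 - 9*g^2 + 12*g - 3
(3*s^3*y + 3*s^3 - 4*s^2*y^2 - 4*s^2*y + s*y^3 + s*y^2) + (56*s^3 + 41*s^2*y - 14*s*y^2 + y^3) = 3*s^3*y + 59*s^3 - 4*s^2*y^2 + 37*s^2*y + s*y^3 - 13*s*y^2 + y^3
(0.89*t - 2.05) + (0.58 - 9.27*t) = -8.38*t - 1.47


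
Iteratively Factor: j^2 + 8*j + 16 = (j + 4)*(j + 4)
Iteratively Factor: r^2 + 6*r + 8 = (r + 2)*(r + 4)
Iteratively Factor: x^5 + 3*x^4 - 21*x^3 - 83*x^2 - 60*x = (x - 5)*(x^4 + 8*x^3 + 19*x^2 + 12*x) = (x - 5)*(x + 1)*(x^3 + 7*x^2 + 12*x) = (x - 5)*(x + 1)*(x + 3)*(x^2 + 4*x) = (x - 5)*(x + 1)*(x + 3)*(x + 4)*(x)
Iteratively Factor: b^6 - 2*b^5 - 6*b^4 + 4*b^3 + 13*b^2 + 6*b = (b - 3)*(b^5 + b^4 - 3*b^3 - 5*b^2 - 2*b) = (b - 3)*(b + 1)*(b^4 - 3*b^2 - 2*b) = (b - 3)*(b + 1)^2*(b^3 - b^2 - 2*b) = b*(b - 3)*(b + 1)^2*(b^2 - b - 2) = b*(b - 3)*(b + 1)^3*(b - 2)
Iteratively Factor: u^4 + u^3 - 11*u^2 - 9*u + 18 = (u - 3)*(u^3 + 4*u^2 + u - 6) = (u - 3)*(u + 2)*(u^2 + 2*u - 3) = (u - 3)*(u + 2)*(u + 3)*(u - 1)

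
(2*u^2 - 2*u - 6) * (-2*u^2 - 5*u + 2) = -4*u^4 - 6*u^3 + 26*u^2 + 26*u - 12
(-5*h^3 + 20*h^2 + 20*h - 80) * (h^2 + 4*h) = -5*h^5 + 100*h^3 - 320*h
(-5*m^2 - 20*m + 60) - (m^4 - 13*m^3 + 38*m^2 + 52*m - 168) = -m^4 + 13*m^3 - 43*m^2 - 72*m + 228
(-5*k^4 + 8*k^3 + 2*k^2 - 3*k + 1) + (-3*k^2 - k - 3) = -5*k^4 + 8*k^3 - k^2 - 4*k - 2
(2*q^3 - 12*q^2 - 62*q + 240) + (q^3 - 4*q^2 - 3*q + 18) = 3*q^3 - 16*q^2 - 65*q + 258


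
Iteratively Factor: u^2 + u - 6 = (u - 2)*(u + 3)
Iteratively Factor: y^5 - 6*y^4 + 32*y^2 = (y - 4)*(y^4 - 2*y^3 - 8*y^2) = y*(y - 4)*(y^3 - 2*y^2 - 8*y) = y*(y - 4)*(y + 2)*(y^2 - 4*y) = y*(y - 4)^2*(y + 2)*(y)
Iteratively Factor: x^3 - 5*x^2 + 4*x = (x)*(x^2 - 5*x + 4) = x*(x - 1)*(x - 4)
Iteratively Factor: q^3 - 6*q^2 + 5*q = (q)*(q^2 - 6*q + 5) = q*(q - 1)*(q - 5)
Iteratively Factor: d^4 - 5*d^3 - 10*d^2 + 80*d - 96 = (d - 4)*(d^3 - d^2 - 14*d + 24) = (d - 4)*(d - 2)*(d^2 + d - 12) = (d - 4)*(d - 3)*(d - 2)*(d + 4)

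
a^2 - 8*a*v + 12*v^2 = (a - 6*v)*(a - 2*v)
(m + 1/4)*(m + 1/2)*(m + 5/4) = m^3 + 2*m^2 + 17*m/16 + 5/32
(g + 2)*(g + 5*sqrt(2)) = g^2 + 2*g + 5*sqrt(2)*g + 10*sqrt(2)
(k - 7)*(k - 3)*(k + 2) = k^3 - 8*k^2 + k + 42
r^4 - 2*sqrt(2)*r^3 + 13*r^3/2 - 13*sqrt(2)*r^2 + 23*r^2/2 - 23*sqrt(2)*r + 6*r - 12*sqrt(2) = (r + 1)*(r + 3/2)*(r + 4)*(r - 2*sqrt(2))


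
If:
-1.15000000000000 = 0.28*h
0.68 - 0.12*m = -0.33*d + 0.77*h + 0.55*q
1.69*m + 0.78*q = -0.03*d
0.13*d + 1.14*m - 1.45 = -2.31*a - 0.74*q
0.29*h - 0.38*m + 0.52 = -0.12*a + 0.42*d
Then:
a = -0.33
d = 2.20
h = -4.11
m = -4.31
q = 9.25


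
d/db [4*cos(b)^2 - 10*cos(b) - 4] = 2*(5 - 4*cos(b))*sin(b)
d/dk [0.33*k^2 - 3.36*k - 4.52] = 0.66*k - 3.36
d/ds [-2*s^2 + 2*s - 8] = 2 - 4*s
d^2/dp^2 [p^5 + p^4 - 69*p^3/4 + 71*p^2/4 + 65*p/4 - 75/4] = 20*p^3 + 12*p^2 - 207*p/2 + 71/2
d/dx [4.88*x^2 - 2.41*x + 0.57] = 9.76*x - 2.41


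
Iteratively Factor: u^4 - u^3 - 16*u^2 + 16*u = (u)*(u^3 - u^2 - 16*u + 16) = u*(u + 4)*(u^2 - 5*u + 4) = u*(u - 1)*(u + 4)*(u - 4)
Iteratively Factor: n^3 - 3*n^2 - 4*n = (n + 1)*(n^2 - 4*n) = (n - 4)*(n + 1)*(n)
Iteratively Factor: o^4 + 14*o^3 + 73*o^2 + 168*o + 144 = (o + 3)*(o^3 + 11*o^2 + 40*o + 48) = (o + 3)*(o + 4)*(o^2 + 7*o + 12) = (o + 3)*(o + 4)^2*(o + 3)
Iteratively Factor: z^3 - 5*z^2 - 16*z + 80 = (z + 4)*(z^2 - 9*z + 20) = (z - 4)*(z + 4)*(z - 5)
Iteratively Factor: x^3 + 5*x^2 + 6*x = (x)*(x^2 + 5*x + 6) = x*(x + 2)*(x + 3)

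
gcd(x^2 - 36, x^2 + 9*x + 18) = x + 6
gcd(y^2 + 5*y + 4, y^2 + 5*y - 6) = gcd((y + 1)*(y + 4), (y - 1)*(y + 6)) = 1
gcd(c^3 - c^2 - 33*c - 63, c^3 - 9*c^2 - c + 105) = c^2 - 4*c - 21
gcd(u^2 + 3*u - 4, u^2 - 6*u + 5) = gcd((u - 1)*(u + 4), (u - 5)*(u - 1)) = u - 1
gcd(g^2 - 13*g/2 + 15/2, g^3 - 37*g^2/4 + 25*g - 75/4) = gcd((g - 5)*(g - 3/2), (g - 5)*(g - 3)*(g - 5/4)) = g - 5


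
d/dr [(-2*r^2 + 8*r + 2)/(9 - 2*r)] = 4*(r^2 - 9*r + 19)/(4*r^2 - 36*r + 81)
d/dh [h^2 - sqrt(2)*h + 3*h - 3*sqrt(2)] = 2*h - sqrt(2) + 3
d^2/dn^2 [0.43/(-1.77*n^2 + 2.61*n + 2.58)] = (-2.694294*n^2 + 3.972942*n + 0.43*(3.54*n - 2.61)*(7.08*n - 5.22) + 3.927276)/(-1.77*n^2 + 2.61*n + 2.58)^3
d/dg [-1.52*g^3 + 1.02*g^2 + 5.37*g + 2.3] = -4.56*g^2 + 2.04*g + 5.37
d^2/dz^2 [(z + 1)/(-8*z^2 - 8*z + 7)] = 16*(-8*(z + 1)*(2*z + 1)^2 + (3*z + 2)*(8*z^2 + 8*z - 7))/(8*z^2 + 8*z - 7)^3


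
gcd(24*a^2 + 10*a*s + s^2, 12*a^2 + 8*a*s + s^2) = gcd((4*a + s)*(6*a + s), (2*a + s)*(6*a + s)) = 6*a + s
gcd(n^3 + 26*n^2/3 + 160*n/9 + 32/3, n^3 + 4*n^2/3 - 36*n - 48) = n^2 + 22*n/3 + 8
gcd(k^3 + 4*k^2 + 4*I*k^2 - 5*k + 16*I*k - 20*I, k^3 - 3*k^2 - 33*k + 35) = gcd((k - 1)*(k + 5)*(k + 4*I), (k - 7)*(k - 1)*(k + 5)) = k^2 + 4*k - 5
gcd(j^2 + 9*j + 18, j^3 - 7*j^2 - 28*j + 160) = 1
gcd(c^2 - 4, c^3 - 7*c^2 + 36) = c + 2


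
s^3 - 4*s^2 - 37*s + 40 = (s - 8)*(s - 1)*(s + 5)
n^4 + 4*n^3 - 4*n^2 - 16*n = n*(n - 2)*(n + 2)*(n + 4)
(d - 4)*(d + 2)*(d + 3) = d^3 + d^2 - 14*d - 24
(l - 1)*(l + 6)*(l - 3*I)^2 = l^4 + 5*l^3 - 6*I*l^3 - 15*l^2 - 30*I*l^2 - 45*l + 36*I*l + 54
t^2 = t^2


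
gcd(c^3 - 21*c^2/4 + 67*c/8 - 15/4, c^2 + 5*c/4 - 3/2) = c - 3/4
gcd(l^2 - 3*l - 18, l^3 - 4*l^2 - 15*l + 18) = l^2 - 3*l - 18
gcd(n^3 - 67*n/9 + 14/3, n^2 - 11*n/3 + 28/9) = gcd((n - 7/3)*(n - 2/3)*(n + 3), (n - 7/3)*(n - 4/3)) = n - 7/3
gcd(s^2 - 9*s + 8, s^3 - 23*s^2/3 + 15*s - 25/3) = s - 1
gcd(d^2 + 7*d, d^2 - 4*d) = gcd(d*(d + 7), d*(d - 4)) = d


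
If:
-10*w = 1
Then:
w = -1/10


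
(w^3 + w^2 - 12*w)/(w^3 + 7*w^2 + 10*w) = (w^2 + w - 12)/(w^2 + 7*w + 10)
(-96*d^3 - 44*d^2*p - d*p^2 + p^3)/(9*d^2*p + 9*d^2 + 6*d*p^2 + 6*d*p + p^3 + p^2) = (-32*d^2 - 4*d*p + p^2)/(3*d*p + 3*d + p^2 + p)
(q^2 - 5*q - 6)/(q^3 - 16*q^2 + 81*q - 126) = (q + 1)/(q^2 - 10*q + 21)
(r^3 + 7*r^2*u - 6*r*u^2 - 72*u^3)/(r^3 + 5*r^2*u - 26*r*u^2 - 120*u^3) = (r - 3*u)/(r - 5*u)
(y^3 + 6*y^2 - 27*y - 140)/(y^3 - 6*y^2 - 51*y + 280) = (y + 4)/(y - 8)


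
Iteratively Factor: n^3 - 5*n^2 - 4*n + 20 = (n + 2)*(n^2 - 7*n + 10) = (n - 5)*(n + 2)*(n - 2)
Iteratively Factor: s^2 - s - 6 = (s - 3)*(s + 2)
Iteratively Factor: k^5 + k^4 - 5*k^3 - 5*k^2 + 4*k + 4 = (k + 2)*(k^4 - k^3 - 3*k^2 + k + 2) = (k - 1)*(k + 2)*(k^3 - 3*k - 2) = (k - 1)*(k + 1)*(k + 2)*(k^2 - k - 2) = (k - 1)*(k + 1)^2*(k + 2)*(k - 2)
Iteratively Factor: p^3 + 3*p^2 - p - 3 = (p + 1)*(p^2 + 2*p - 3) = (p + 1)*(p + 3)*(p - 1)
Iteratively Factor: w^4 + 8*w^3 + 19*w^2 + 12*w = (w + 1)*(w^3 + 7*w^2 + 12*w) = (w + 1)*(w + 4)*(w^2 + 3*w) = w*(w + 1)*(w + 4)*(w + 3)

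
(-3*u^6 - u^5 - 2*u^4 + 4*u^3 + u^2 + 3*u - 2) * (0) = 0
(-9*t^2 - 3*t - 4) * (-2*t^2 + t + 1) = 18*t^4 - 3*t^3 - 4*t^2 - 7*t - 4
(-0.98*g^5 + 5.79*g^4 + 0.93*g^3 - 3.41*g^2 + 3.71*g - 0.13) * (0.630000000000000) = -0.6174*g^5 + 3.6477*g^4 + 0.5859*g^3 - 2.1483*g^2 + 2.3373*g - 0.0819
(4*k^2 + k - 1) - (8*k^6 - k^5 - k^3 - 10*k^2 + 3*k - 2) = -8*k^6 + k^5 + k^3 + 14*k^2 - 2*k + 1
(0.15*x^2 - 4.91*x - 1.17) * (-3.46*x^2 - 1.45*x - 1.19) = -0.519*x^4 + 16.7711*x^3 + 10.9892*x^2 + 7.5394*x + 1.3923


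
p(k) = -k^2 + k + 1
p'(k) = 1 - 2*k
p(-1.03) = -1.09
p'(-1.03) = 3.06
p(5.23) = -21.12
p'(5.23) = -9.46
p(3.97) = -10.79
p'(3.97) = -6.94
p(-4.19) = -20.75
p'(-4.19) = 9.38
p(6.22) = -31.47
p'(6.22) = -11.44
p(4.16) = -12.15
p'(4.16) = -7.32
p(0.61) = 1.24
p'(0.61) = -0.22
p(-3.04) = -11.28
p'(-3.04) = 7.08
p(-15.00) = -239.00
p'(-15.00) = 31.00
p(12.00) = -131.00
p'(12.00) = -23.00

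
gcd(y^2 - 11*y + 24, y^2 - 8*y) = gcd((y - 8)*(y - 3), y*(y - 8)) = y - 8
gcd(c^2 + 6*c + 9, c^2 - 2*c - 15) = c + 3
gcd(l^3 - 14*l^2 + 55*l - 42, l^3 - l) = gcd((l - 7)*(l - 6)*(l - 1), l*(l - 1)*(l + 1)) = l - 1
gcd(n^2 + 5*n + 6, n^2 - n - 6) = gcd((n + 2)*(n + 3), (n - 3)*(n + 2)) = n + 2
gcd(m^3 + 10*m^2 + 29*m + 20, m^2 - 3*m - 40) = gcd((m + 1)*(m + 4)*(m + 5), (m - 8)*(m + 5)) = m + 5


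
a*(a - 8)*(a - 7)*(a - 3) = a^4 - 18*a^3 + 101*a^2 - 168*a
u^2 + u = u*(u + 1)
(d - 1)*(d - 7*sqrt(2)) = d^2 - 7*sqrt(2)*d - d + 7*sqrt(2)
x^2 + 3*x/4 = x*(x + 3/4)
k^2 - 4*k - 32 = (k - 8)*(k + 4)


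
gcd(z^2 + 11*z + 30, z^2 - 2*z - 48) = z + 6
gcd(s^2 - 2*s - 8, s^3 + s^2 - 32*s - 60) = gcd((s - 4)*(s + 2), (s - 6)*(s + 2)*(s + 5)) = s + 2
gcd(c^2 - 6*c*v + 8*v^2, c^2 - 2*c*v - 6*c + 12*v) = -c + 2*v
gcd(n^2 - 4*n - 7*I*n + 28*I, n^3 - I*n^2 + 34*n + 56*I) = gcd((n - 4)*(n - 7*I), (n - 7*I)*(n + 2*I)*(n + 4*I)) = n - 7*I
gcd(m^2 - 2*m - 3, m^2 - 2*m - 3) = m^2 - 2*m - 3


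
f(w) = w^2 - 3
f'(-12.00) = -24.00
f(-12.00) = 141.00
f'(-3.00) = -6.00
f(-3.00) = 6.00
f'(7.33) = 14.66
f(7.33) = 50.73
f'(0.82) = 1.64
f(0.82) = -2.33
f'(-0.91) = -1.82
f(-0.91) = -2.17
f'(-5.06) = -10.12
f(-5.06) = 22.60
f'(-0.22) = -0.44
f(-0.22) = -2.95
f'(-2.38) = -4.76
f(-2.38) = 2.66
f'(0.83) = 1.66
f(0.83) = -2.31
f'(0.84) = 1.68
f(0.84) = -2.29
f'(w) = 2*w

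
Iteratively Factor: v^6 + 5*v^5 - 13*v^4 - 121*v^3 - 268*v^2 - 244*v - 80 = (v + 1)*(v^5 + 4*v^4 - 17*v^3 - 104*v^2 - 164*v - 80) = (v - 5)*(v + 1)*(v^4 + 9*v^3 + 28*v^2 + 36*v + 16) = (v - 5)*(v + 1)*(v + 2)*(v^3 + 7*v^2 + 14*v + 8) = (v - 5)*(v + 1)*(v + 2)*(v + 4)*(v^2 + 3*v + 2) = (v - 5)*(v + 1)*(v + 2)^2*(v + 4)*(v + 1)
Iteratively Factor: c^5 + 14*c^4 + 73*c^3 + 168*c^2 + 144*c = (c + 4)*(c^4 + 10*c^3 + 33*c^2 + 36*c) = (c + 3)*(c + 4)*(c^3 + 7*c^2 + 12*c) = c*(c + 3)*(c + 4)*(c^2 + 7*c + 12) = c*(c + 3)^2*(c + 4)*(c + 4)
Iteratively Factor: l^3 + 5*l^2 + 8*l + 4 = (l + 2)*(l^2 + 3*l + 2) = (l + 2)^2*(l + 1)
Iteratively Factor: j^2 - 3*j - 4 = (j + 1)*(j - 4)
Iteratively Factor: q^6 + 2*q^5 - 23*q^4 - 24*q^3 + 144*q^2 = (q + 4)*(q^5 - 2*q^4 - 15*q^3 + 36*q^2) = q*(q + 4)*(q^4 - 2*q^3 - 15*q^2 + 36*q) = q*(q + 4)^2*(q^3 - 6*q^2 + 9*q) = q^2*(q + 4)^2*(q^2 - 6*q + 9) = q^2*(q - 3)*(q + 4)^2*(q - 3)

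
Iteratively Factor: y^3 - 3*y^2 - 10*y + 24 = (y + 3)*(y^2 - 6*y + 8) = (y - 2)*(y + 3)*(y - 4)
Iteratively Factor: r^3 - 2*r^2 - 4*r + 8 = (r - 2)*(r^2 - 4) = (r - 2)*(r + 2)*(r - 2)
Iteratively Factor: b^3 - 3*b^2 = (b - 3)*(b^2) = b*(b - 3)*(b)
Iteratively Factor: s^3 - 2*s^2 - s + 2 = (s - 2)*(s^2 - 1) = (s - 2)*(s - 1)*(s + 1)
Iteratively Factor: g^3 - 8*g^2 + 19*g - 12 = (g - 1)*(g^2 - 7*g + 12) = (g - 3)*(g - 1)*(g - 4)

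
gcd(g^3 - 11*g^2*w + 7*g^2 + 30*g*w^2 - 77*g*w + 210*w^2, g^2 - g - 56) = g + 7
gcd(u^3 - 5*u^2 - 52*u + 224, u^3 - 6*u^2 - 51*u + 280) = u^2 - u - 56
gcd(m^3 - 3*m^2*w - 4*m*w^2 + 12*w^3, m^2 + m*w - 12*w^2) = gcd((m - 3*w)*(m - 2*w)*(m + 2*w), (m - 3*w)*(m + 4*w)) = -m + 3*w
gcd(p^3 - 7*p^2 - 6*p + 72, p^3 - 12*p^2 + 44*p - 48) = p^2 - 10*p + 24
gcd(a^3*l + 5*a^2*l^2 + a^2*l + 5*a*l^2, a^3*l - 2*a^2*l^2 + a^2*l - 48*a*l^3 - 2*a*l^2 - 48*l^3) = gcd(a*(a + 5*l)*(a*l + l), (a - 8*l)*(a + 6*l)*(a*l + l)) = a*l + l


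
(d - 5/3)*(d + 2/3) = d^2 - d - 10/9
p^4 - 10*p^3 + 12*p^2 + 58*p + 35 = (p - 7)*(p - 5)*(p + 1)^2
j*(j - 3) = j^2 - 3*j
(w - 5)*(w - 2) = w^2 - 7*w + 10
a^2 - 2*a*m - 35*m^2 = (a - 7*m)*(a + 5*m)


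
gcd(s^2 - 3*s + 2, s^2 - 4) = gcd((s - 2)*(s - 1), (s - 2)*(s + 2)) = s - 2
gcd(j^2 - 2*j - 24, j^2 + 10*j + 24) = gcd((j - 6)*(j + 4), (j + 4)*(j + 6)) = j + 4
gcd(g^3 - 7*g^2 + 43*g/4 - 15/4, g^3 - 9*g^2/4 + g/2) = 1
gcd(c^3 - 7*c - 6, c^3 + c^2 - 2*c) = c + 2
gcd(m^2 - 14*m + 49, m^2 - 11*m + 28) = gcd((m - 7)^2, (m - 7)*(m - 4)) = m - 7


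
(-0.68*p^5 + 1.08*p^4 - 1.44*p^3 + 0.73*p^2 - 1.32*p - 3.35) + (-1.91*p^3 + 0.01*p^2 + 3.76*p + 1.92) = -0.68*p^5 + 1.08*p^4 - 3.35*p^3 + 0.74*p^2 + 2.44*p - 1.43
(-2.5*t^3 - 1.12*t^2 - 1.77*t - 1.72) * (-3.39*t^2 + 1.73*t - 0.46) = 8.475*t^5 - 0.5282*t^4 + 5.2127*t^3 + 3.2839*t^2 - 2.1614*t + 0.7912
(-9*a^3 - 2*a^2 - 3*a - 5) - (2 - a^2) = -9*a^3 - a^2 - 3*a - 7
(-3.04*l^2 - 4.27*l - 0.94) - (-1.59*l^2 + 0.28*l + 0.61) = -1.45*l^2 - 4.55*l - 1.55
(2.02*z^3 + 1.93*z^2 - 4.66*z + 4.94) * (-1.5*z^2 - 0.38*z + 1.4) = -3.03*z^5 - 3.6626*z^4 + 9.0846*z^3 - 2.9372*z^2 - 8.4012*z + 6.916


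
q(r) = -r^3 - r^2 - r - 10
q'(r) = -3*r^2 - 2*r - 1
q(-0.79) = -9.34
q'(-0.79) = -1.29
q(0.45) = -10.74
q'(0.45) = -2.51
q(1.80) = -20.87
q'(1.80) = -14.32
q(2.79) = -42.29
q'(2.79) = -29.93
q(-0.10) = -9.91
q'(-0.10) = -0.83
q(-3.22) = 16.24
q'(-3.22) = -25.67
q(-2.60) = 3.42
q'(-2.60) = -16.08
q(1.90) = -22.37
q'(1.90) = -15.63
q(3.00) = -49.00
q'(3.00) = -34.00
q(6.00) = -268.00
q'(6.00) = -121.00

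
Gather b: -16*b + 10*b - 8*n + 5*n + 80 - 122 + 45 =-6*b - 3*n + 3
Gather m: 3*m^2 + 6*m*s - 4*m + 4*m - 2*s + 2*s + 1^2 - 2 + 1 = 3*m^2 + 6*m*s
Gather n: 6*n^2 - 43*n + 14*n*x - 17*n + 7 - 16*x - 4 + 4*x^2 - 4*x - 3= 6*n^2 + n*(14*x - 60) + 4*x^2 - 20*x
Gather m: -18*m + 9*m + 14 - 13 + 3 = 4 - 9*m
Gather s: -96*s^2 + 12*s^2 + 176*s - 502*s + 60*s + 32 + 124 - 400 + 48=-84*s^2 - 266*s - 196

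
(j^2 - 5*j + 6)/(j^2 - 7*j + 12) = (j - 2)/(j - 4)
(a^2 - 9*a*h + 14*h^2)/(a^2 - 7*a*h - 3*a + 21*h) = (a - 2*h)/(a - 3)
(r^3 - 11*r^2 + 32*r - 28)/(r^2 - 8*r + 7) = (r^2 - 4*r + 4)/(r - 1)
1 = 1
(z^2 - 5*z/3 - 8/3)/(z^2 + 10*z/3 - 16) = (z + 1)/(z + 6)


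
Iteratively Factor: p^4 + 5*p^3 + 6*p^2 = (p)*(p^3 + 5*p^2 + 6*p) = p^2*(p^2 + 5*p + 6) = p^2*(p + 3)*(p + 2)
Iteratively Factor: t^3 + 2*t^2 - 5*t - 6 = (t + 3)*(t^2 - t - 2) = (t - 2)*(t + 3)*(t + 1)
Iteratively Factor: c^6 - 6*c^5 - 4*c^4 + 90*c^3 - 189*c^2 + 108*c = (c + 4)*(c^5 - 10*c^4 + 36*c^3 - 54*c^2 + 27*c) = (c - 1)*(c + 4)*(c^4 - 9*c^3 + 27*c^2 - 27*c) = (c - 3)*(c - 1)*(c + 4)*(c^3 - 6*c^2 + 9*c) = c*(c - 3)*(c - 1)*(c + 4)*(c^2 - 6*c + 9) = c*(c - 3)^2*(c - 1)*(c + 4)*(c - 3)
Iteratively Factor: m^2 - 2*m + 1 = (m - 1)*(m - 1)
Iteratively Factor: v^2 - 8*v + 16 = (v - 4)*(v - 4)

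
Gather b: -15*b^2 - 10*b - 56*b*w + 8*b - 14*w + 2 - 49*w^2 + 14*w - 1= -15*b^2 + b*(-56*w - 2) - 49*w^2 + 1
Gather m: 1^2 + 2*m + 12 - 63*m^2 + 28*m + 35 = -63*m^2 + 30*m + 48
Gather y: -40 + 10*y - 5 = 10*y - 45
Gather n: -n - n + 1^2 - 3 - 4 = -2*n - 6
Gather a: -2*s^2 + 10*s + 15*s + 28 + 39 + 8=-2*s^2 + 25*s + 75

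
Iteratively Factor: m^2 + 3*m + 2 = (m + 2)*(m + 1)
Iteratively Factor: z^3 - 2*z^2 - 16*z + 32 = (z - 4)*(z^2 + 2*z - 8) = (z - 4)*(z + 4)*(z - 2)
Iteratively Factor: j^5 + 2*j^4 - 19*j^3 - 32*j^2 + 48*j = (j + 4)*(j^4 - 2*j^3 - 11*j^2 + 12*j) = (j - 4)*(j + 4)*(j^3 + 2*j^2 - 3*j) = (j - 4)*(j - 1)*(j + 4)*(j^2 + 3*j) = j*(j - 4)*(j - 1)*(j + 4)*(j + 3)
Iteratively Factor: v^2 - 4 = (v + 2)*(v - 2)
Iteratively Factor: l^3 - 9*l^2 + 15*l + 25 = (l - 5)*(l^2 - 4*l - 5) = (l - 5)^2*(l + 1)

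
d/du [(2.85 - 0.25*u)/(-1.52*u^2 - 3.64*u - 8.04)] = (-0.38*u^2 + 8.664*u + 12.384)/(2.3104*u^4 + 11.0656*u^3 + 37.6912*u^2 + 58.5312*u + 64.6416)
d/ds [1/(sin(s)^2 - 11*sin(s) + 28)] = (11 - 2*sin(s))*cos(s)/(sin(s)^2 - 11*sin(s) + 28)^2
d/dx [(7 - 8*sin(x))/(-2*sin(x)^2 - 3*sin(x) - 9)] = (-16*sin(x)^2 + 28*sin(x) + 93)*cos(x)/(3*sin(x) - cos(2*x) + 10)^2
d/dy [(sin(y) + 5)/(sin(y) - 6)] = -11*cos(y)/(sin(y) - 6)^2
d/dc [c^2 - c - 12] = 2*c - 1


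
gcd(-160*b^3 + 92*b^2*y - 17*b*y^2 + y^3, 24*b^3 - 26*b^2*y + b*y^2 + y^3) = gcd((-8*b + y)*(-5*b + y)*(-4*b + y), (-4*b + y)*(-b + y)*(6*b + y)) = -4*b + y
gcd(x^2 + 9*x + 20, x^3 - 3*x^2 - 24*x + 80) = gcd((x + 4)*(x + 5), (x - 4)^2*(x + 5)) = x + 5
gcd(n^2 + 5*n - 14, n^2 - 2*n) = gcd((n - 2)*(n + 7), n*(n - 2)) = n - 2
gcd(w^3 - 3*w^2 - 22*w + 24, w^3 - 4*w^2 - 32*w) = w + 4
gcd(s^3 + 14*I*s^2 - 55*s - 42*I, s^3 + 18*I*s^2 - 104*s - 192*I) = s + 6*I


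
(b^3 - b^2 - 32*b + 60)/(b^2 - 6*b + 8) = (b^2 + b - 30)/(b - 4)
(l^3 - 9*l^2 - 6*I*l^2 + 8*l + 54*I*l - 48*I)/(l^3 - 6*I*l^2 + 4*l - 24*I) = (l^2 - 9*l + 8)/(l^2 + 4)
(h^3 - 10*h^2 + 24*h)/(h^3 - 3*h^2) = (h^2 - 10*h + 24)/(h*(h - 3))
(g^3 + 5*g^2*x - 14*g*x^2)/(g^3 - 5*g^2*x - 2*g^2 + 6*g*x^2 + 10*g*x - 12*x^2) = g*(-g - 7*x)/(-g^2 + 3*g*x + 2*g - 6*x)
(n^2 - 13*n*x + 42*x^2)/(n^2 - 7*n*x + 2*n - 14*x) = (n - 6*x)/(n + 2)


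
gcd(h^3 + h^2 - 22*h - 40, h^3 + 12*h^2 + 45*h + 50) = h + 2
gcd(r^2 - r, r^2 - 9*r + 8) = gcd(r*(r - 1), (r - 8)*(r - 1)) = r - 1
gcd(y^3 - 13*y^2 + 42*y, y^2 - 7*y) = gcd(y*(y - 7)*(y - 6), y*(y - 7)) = y^2 - 7*y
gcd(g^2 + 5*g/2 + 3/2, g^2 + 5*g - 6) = 1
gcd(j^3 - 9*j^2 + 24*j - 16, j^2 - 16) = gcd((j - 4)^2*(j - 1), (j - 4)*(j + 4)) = j - 4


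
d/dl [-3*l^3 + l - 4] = 1 - 9*l^2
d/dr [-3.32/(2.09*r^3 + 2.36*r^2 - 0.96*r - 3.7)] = (20.8164*r^2 + 15.6704*r - 3.1872)/(2.09*r^3 + 2.36*r^2 - 0.96*r - 3.7)^2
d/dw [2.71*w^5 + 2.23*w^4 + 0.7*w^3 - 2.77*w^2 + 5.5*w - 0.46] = 13.55*w^4 + 8.92*w^3 + 2.1*w^2 - 5.54*w + 5.5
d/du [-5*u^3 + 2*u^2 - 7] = u*(4 - 15*u)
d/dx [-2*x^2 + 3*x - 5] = 3 - 4*x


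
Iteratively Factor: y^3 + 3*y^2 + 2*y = (y)*(y^2 + 3*y + 2) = y*(y + 1)*(y + 2)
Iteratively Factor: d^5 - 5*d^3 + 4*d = (d + 2)*(d^4 - 2*d^3 - d^2 + 2*d) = (d - 1)*(d + 2)*(d^3 - d^2 - 2*d) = (d - 2)*(d - 1)*(d + 2)*(d^2 + d) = (d - 2)*(d - 1)*(d + 1)*(d + 2)*(d)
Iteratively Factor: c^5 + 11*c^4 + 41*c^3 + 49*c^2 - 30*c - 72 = (c + 2)*(c^4 + 9*c^3 + 23*c^2 + 3*c - 36) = (c + 2)*(c + 3)*(c^3 + 6*c^2 + 5*c - 12) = (c + 2)*(c + 3)^2*(c^2 + 3*c - 4) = (c + 2)*(c + 3)^2*(c + 4)*(c - 1)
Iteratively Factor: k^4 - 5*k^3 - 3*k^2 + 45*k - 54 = (k + 3)*(k^3 - 8*k^2 + 21*k - 18) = (k - 2)*(k + 3)*(k^2 - 6*k + 9) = (k - 3)*(k - 2)*(k + 3)*(k - 3)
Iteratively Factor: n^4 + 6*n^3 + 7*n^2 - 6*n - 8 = (n - 1)*(n^3 + 7*n^2 + 14*n + 8) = (n - 1)*(n + 2)*(n^2 + 5*n + 4) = (n - 1)*(n + 2)*(n + 4)*(n + 1)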